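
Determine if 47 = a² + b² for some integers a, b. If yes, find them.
Not possible

Factorization: 47 = 47
By Fermat: n is sum of two squares iff every prime p ≡ 3 (mod 4) appears to even power.
Prime(s) ≡ 3 (mod 4) with odd exponent: [(47, 1)]
Therefore 47 cannot be expressed as a² + b².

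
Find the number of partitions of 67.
2679689

p(n) counts ways to write n as a sum of positive integers (order ignored).
Euler's pentagonal recurrence: p(k) = p(k-1) + p(k-2) - p(k-5) - p(k-7) + p(k-12) + p(k-15) - ... (offsets j(3j∓1)/2, signs ++--, p(0)=1, p(<0)=0).
DP table for k = 0..66: p(0)=1, p(1)=1, p(2)=2, p(3)=3, p(4)=5, p(5)=7, p(6)=11, p(7)=15, p(8)=22, p(9)=30, p(10)=42, p(11)=56, p(12)=77, p(13)=101, p(14)=135, p(15)=176, p(16)=231, p(17)=297, p(18)=385, p(19)=490, p(20)=627, p(21)=792, p(22)=1002, p(23)=1255, p(24)=1575, p(25)=1958, p(26)=2436, p(27)=3010, p(28)=3718, p(29)=4565, p(30)=5604, p(31)=6842, p(32)=8349, p(33)=10143, p(34)=12310, p(35)=14883, p(36)=17977, p(37)=21637, p(38)=26015, p(39)=31185, p(40)=37338, p(41)=44583, p(42)=53174, p(43)=63261, p(44)=75175, p(45)=89134, p(46)=105558, p(47)=124754, p(48)=147273, p(49)=173525, p(50)=204226, p(51)=239943, p(52)=281589, p(53)=329931, p(54)=386155, p(55)=451276, p(56)=526823, p(57)=614154, p(58)=715220, p(59)=831820, p(60)=966467, p(61)=1121505, p(62)=1300156, p(63)=1505499, p(64)=1741630, p(65)=2012558, p(66)=2323520.
Final step: p(67) = p(66) + p(65) - p(62) - p(60) + p(55) + p(52) - p(45) - p(41) + p(32) + p(27) - p(16) - p(10)
= 2323520 + 2012558 - 1300156 - 966467 + 451276 + 281589 - 89134 - 44583 + 8349 + 3010 - 231 - 42
= 2679689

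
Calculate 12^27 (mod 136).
40

Repeated squaring. Binary of 27 = 11011.
12^1 ≡ 12 (mod 136); 12^2 ≡ 8 (mod 136); 12^4 ≡ 64 (mod 136); 12^8 ≡ 16 (mod 136); 12^16 ≡ 120 (mod 136)
12^27 = 12^1 × 12^2 × 12^8 × 12^16 ≡ 40 (mod 136)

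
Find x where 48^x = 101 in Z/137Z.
42

Baby-step giant-step with step n = ⌈√137⌉ = 12.
Baby steps 48^j mod 137 (j:value) for j=0..11: 0:1, 1:48, 2:112, 3:33, 4:77, 5:134, 6:130, 7:75, 8:38, 9:43, 10:9, 11:21.
Giant-step multiplier: 48^(-12) ≡ 48^(136-12) = 48^124 ≡ 14 (mod 137).
Giant steps γ_i = 101·14^i mod 137: γ_0=101, γ_1=44, γ_2=68, γ_3=130 (in table at j=6).
x = i·n + j = 3·12 + 6 = 42.
Check: 48^42 ≡ 101 (mod 137).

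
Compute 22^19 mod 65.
48

Repeated squaring. Binary of 19 = 10011.
22^1 ≡ 22 (mod 65); 22^2 ≡ 29 (mod 65); 22^4 ≡ 61 (mod 65); 22^8 ≡ 16 (mod 65); 22^16 ≡ 61 (mod 65)
22^19 = 22^1 × 22^2 × 22^16 ≡ 48 (mod 65)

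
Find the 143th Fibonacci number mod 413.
302

Matrix identity: Q^n = [[F_(n+1), F_n], [F_n, F_(n-1)]] with Q = [[1,1],[1,0]].
n = 143 = 10001111₂. Square-and-multiply, entries mod 413:
Q^1 = [[1,1],[1,0]]
Q^2 = (Q^1)² = [[2,1],[1,1]]
Q^4 = (Q^2)² = [[5,3],[3,2]]
Q^8 = (Q^4)² = [[34,21],[21,13]]
Q^17 = (Q^8)²·Q = [[106,358],[358,161]]
Q^35 = (Q^17)²·Q = [[402,219],[219,183]]
Q^71 = (Q^35)²·Q = [[259,174],[174,85]]
Q^143 = (Q^71)²·Q = [[273,302],[302,384]]
F_143 mod 413 = Q^143[0][1] = 302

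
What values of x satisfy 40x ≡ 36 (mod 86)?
x ≡ 31 (mod 43)

gcd(40, 86) = 2, which divides 36, so solutions exist.
Divide through by 2: 20x ≡ 18 (mod 43).
Find 20^(-1) mod 43 by the extended Euclidean algorithm:
43 = 2 × 20 + 3  ⟹  3 = (1)·43 + (-2)·20
20 = 6 × 3 + 2  ⟹  2 = (-6)·43 + (13)·20
3 = 1 × 2 + 1  ⟹  1 = (7)·43 + (-15)·20
So (-15)·20 ≡ 1 (mod 43), i.e. 20^(-1) ≡ -15 ≡ 28 (mod 43).
x ≡ 28 × 18 = 504 ≡ 31 (mod 43).
Check: 40 × 31 = 1240 ≡ 36 (mod 86).
x ≡ 31 (mod 43), giving 2 solutions mod 86.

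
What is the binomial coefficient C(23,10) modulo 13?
1

Using Lucas' theorem:
Write n=23 and k=10 in base 13:
n in base 13: [1, 10]
k in base 13: [0, 10]
C(23,10) mod 13 = ∏ C(n_i, k_i) mod 13
Digit binomials (mod 13): C(1,0) = 1; C(10,10) = 1
Product: 1 × 1 = 1 ≡ 1 (mod 13)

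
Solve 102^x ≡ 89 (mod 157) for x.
116

Baby-step giant-step with step n = ⌈√157⌉ = 13.
Baby steps 102^j mod 157 (j:value) for j=0..12: 0:1, 1:102, 2:42, 3:45, 4:37, 5:6, 6:141, 7:95, 8:113, 9:65, 10:36, 11:61, 12:99.
Giant-step multiplier: 102^(-13) ≡ 102^(156-13) = 102^143 ≡ 22 (mod 157).
Giant steps γ_i = 89·22^i mod 157: γ_0=89, γ_1=74, γ_2=58, γ_3=20, γ_4=126, γ_5=103, γ_6=68, γ_7=83, γ_8=99 (in table at j=12).
x = i·n + j = 8·13 + 12 = 116.
Check: 102^116 ≡ 89 (mod 157).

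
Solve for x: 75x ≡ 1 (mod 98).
17

gcd(75, 98) = 1, so the inverse exists.
Extended Euclidean algorithm on (98, 75):
98 = 1 × 75 + 23  ⟹  23 = (1)·98 + (-1)·75
75 = 3 × 23 + 6  ⟹  6 = (-3)·98 + (4)·75
23 = 3 × 6 + 5  ⟹  5 = (10)·98 + (-13)·75
6 = 1 × 5 + 1  ⟹  1 = (-13)·98 + (17)·75
So (17)·75 ≡ 1 (mod 98), i.e. 75^(-1) ≡ 17 (mod 98).
Check: 75 × 17 = 1275 ≡ 1 (mod 98)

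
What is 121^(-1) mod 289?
43

gcd(121, 289) = 1, so the inverse exists.
Extended Euclidean algorithm on (289, 121):
289 = 2 × 121 + 47  ⟹  47 = (1)·289 + (-2)·121
121 = 2 × 47 + 27  ⟹  27 = (-2)·289 + (5)·121
47 = 1 × 27 + 20  ⟹  20 = (3)·289 + (-7)·121
27 = 1 × 20 + 7  ⟹  7 = (-5)·289 + (12)·121
20 = 2 × 7 + 6  ⟹  6 = (13)·289 + (-31)·121
7 = 1 × 6 + 1  ⟹  1 = (-18)·289 + (43)·121
So (43)·121 ≡ 1 (mod 289), i.e. 121^(-1) ≡ 43 (mod 289).
Check: 121 × 43 = 5203 ≡ 1 (mod 289)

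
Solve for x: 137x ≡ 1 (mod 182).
93

gcd(137, 182) = 1, so the inverse exists.
Extended Euclidean algorithm on (182, 137):
182 = 1 × 137 + 45  ⟹  45 = (1)·182 + (-1)·137
137 = 3 × 45 + 2  ⟹  2 = (-3)·182 + (4)·137
45 = 22 × 2 + 1  ⟹  1 = (67)·182 + (-89)·137
So (-89)·137 ≡ 1 (mod 182), i.e. 137^(-1) ≡ -89 ≡ 93 (mod 182).
Check: 137 × 93 = 12741 ≡ 1 (mod 182)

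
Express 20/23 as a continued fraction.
[0; 1, 6, 1, 2]

Euclidean algorithm steps:
20 = 0 × 23 + 20
23 = 1 × 20 + 3
20 = 6 × 3 + 2
3 = 1 × 2 + 1
2 = 2 × 1 + 0
Continued fraction: [0; 1, 6, 1, 2]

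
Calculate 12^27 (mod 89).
37

Repeated squaring. Binary of 27 = 11011.
12^1 ≡ 12 (mod 89); 12^2 ≡ 55 (mod 89); 12^4 ≡ 88 (mod 89); 12^8 ≡ 1 (mod 89); 12^16 ≡ 1 (mod 89)
12^27 = 12^1 × 12^2 × 12^8 × 12^16 ≡ 37 (mod 89)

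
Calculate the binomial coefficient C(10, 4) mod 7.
0

Using Lucas' theorem:
Write n=10 and k=4 in base 7:
n in base 7: [1, 3]
k in base 7: [0, 4]
C(10,4) mod 7 = ∏ C(n_i, k_i) mod 7
Digit binomials (mod 7): C(1,0) = 1; C(3,4) = 0 (k_i > n_i)
Product: 1 × 0 = 0 ≡ 0 (mod 7)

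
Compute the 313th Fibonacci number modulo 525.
433

Matrix identity: Q^n = [[F_(n+1), F_n], [F_n, F_(n-1)]] with Q = [[1,1],[1,0]].
n = 313 = 100111001₂. Square-and-multiply, entries mod 525:
Q^1 = [[1,1],[1,0]]
Q^2 = (Q^1)² = [[2,1],[1,1]]
Q^4 = (Q^2)² = [[5,3],[3,2]]
Q^9 = (Q^4)²·Q = [[55,34],[34,21]]
Q^19 = (Q^9)²·Q = [[465,506],[506,484]]
Q^39 = (Q^19)²·Q = [[105,286],[286,344]]
Q^78 = (Q^39)² = [[421,314],[314,107]]
Q^156 = (Q^78)² = [[212,417],[417,320]]
Q^313 = (Q^156)²·Q = [[202,433],[433,294]]
F_313 mod 525 = Q^313[0][1] = 433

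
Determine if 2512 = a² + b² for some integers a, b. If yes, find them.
24² + 44² (a=24, b=44)

Factorization: 2512 = 2^4 × 157
By Fermat: n is sum of two squares iff every prime p ≡ 3 (mod 4) appears to even power.
All primes ≡ 3 (mod 4) appear to even power.
Search a = 0, 1, 2, … for 2512 - a² a perfect square: first hit at a = 24: 2512 - 576 = 1936 = 44².
2512 = 24² + 44² = 576 + 1936 ✓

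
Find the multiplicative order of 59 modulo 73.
72

73 is prime, so ord(59) divides φ(73) = 72.
Divisors of 72: 1, 2, 3, 4, 6, 8, 9, 12, 18, 24, 36, 72.
Repeated squaring: 59^1 ≡ 59, 59^2 ≡ 50, 59^4 ≡ 18, 59^8 ≡ 32, 59^16 ≡ 2, 59^32 ≡ 4, 59^64 ≡ 16 (mod 73).
Test 59^d mod 73 for each divisor d in increasing order:
59^1 ≡ 59
59^2 ≡ 50
59^3 = 59^2·59^1 ≡ 30
59^4 ≡ 18
59^6 = 59^4·59^2 ≡ 24
59^8 ≡ 32
59^9 = 59^8·59^1 ≡ 63
59^12 = 59^8·59^4 ≡ 65
59^18 = 59^16·59^2 ≡ 27
59^24 = 59^16·59^8 ≡ 64
59^36 = 59^32·59^4 ≡ 72
59^72 = 59^64·59^8 ≡ 1  ← first divisor giving 1
The order is 72.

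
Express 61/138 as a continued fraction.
[0; 2, 3, 1, 4, 3]

Euclidean algorithm steps:
61 = 0 × 138 + 61
138 = 2 × 61 + 16
61 = 3 × 16 + 13
16 = 1 × 13 + 3
13 = 4 × 3 + 1
3 = 3 × 1 + 0
Continued fraction: [0; 2, 3, 1, 4, 3]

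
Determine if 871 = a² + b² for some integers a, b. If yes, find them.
Not possible

Factorization: 871 = 13 × 67
By Fermat: n is sum of two squares iff every prime p ≡ 3 (mod 4) appears to even power.
Prime(s) ≡ 3 (mod 4) with odd exponent: [(67, 1)]
Therefore 871 cannot be expressed as a² + b².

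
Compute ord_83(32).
82

83 is prime, so ord(32) divides φ(83) = 82.
Divisors of 82: 1, 2, 41, 82.
Repeated squaring: 32^1 ≡ 32, 32^2 ≡ 28, 32^4 ≡ 37, 32^8 ≡ 41, 32^16 ≡ 21, 32^32 ≡ 26, 32^64 ≡ 12 (mod 83).
Test 32^d mod 83 for each divisor d in increasing order:
32^1 ≡ 32
32^2 ≡ 28
32^41 = 32^32·32^8·32^1 ≡ 82
32^82 = 32^64·32^16·32^2 ≡ 1  ← first divisor giving 1
The order is 82.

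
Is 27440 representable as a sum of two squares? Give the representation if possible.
Not possible

Factorization: 27440 = 2^4 × 5 × 7^3
By Fermat: n is sum of two squares iff every prime p ≡ 3 (mod 4) appears to even power.
Prime(s) ≡ 3 (mod 4) with odd exponent: [(7, 3)]
Therefore 27440 cannot be expressed as a² + b².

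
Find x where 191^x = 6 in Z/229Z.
227

Baby-step giant-step with step n = ⌈√229⌉ = 16.
Baby steps 191^j mod 229 (j:value) for j=0..15: 0:1, 1:191, 2:70, 3:88, 4:91, 5:206, 6:187, 7:222, 8:37, 9:197, 10:71, 11:50, 12:161, 13:65, 14:49, 15:199.
Giant-step multiplier: 191^(-16) ≡ 191^(228-16) = 191^212 ≡ 183 (mod 229).
Giant steps γ_i = 6·183^i mod 229: γ_0=6, γ_1=182, γ_2=101, γ_3=163, γ_4=59, γ_5=34, γ_6=39, γ_7=38, γ_8=84, γ_9=29, γ_10=40, γ_11=221, γ_12=139, γ_13=18, γ_14=88 (in table at j=3).
x = i·n + j = 14·16 + 3 = 227.
Check: 191^227 ≡ 6 (mod 229).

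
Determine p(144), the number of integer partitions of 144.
22540654445

p(n) counts ways to write n as a sum of positive integers (order ignored).
Euler's pentagonal recurrence: p(k) = p(k-1) + p(k-2) - p(k-5) - p(k-7) + p(k-12) + p(k-15) - ... (offsets j(3j∓1)/2, signs ++--, p(0)=1, p(<0)=0).
DP table for k = 0..143: p(0)=1, p(1)=1, p(2)=2, p(3)=3, p(4)=5, p(5)=7, p(6)=11, p(7)=15, p(8)=22, p(9)=30, p(10)=42, p(11)=56, p(12)=77, p(13)=101, p(14)=135, p(15)=176, p(16)=231, p(17)=297, p(18)=385, p(19)=490, p(20)=627, p(21)=792, p(22)=1002, p(23)=1255, p(24)=1575, p(25)=1958, p(26)=2436, p(27)=3010, p(28)=3718, p(29)=4565, p(30)=5604, p(31)=6842, p(32)=8349, p(33)=10143, p(34)=12310, p(35)=14883, p(36)=17977, p(37)=21637, p(38)=26015, p(39)=31185, p(40)=37338, p(41)=44583, p(42)=53174, p(43)=63261, p(44)=75175, p(45)=89134, p(46)=105558, p(47)=124754, p(48)=147273, p(49)=173525, p(50)=204226, p(51)=239943, p(52)=281589, p(53)=329931, p(54)=386155, p(55)=451276, p(56)=526823, p(57)=614154, p(58)=715220, p(59)=831820, p(60)=966467, p(61)=1121505, p(62)=1300156, p(63)=1505499, p(64)=1741630, p(65)=2012558, p(66)=2323520, p(67)=2679689, p(68)=3087735, p(69)=3554345, p(70)=4087968, p(71)=4697205, p(72)=5392783, p(73)=6185689, p(74)=7089500, p(75)=8118264, p(76)=9289091, p(77)=10619863, p(78)=12132164, p(79)=13848650, p(80)=15796476, p(81)=18004327, p(82)=20506255, p(83)=23338469, p(84)=26543660, p(85)=30167357, p(86)=34262962, p(87)=38887673, p(88)=44108109, p(89)=49995925, p(90)=56634173, p(91)=64112359, p(92)=72533807, p(93)=82010177, p(94)=92669720, p(95)=104651419, p(96)=118114304, p(97)=133230930, p(98)=150198136, p(99)=169229875, p(100)=190569292, p(101)=214481126, p(102)=241265379, p(103)=271248950, p(104)=304801365, p(105)=342325709, p(106)=384276336, p(107)=431149389, p(108)=483502844, p(109)=541946240, p(110)=607163746, p(111)=679903203, p(112)=761002156, p(113)=851376628, p(114)=952050665, p(115)=1064144451, p(116)=1188908248, p(117)=1327710076, p(118)=1482074143, p(119)=1653668665, p(120)=1844349560, p(121)=2056148051, p(122)=2291320912, p(123)=2552338241, p(124)=2841940500, p(125)=3163127352, p(126)=3519222692, p(127)=3913864295, p(128)=4351078600, p(129)=4835271870, p(130)=5371315400, p(131)=5964539504, p(132)=6620830889, p(133)=7346629512, p(134)=8149040695, p(135)=9035836076, p(136)=10015581680, p(137)=11097645016, p(138)=12292341831, p(139)=13610949895, p(140)=15065878135, p(141)=16670689208, p(142)=18440293320, p(143)=20390982757.
Final step: p(144) = p(143) + p(142) - p(139) - p(137) + p(132) + p(129) - p(122) - p(118) + p(109) + p(104) - p(93) - p(87) + p(74) + p(67) - p(52) - p(44) + p(27) + p(18)
= 20390982757 + 18440293320 - 13610949895 - 11097645016 + 6620830889 + 4835271870 - 2291320912 - 1482074143 + 541946240 + 304801365 - 82010177 - 38887673 + 7089500 + 2679689 - 281589 - 75175 + 3010 + 385
= 22540654445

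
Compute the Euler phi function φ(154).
60

154 = 2 × 7 × 11
φ(n) = n × ∏(1 - 1/p) for each prime p dividing n
φ(154) = 154 × (1 - 1/2) × (1 - 1/7) × (1 - 1/11) = 60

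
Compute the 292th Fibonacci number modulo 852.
783

Matrix identity: Q^n = [[F_(n+1), F_n], [F_n, F_(n-1)]] with Q = [[1,1],[1,0]].
n = 292 = 100100100₂. Square-and-multiply, entries mod 852:
Q^1 = [[1,1],[1,0]]
Q^2 = (Q^1)² = [[2,1],[1,1]]
Q^4 = (Q^2)² = [[5,3],[3,2]]
Q^9 = (Q^4)²·Q = [[55,34],[34,21]]
Q^18 = (Q^9)² = [[773,28],[28,745]]
Q^36 = (Q^18)² = [[209,756],[756,305]]
Q^73 = (Q^36)²·Q = [[145,73],[73,72]]
Q^146 = (Q^73)² = [[794,505],[505,289]]
Q^292 = (Q^146)² = [[233,783],[783,302]]
F_292 mod 852 = Q^292[0][1] = 783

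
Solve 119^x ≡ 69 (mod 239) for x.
43

Baby-step giant-step with step n = ⌈√239⌉ = 16.
Baby steps 119^j mod 239 (j:value) for j=0..15: 0:1, 1:119, 2:60, 3:209, 4:15, 5:112, 6:183, 7:28, 8:225, 9:7, 10:116, 11:181, 12:29, 13:105, 14:67, 15:86.
Giant-step multiplier: 119^(-16) ≡ 119^(238-16) = 119^222 ≡ 50 (mod 239).
Giant steps γ_i = 69·50^i mod 239: γ_0=69, γ_1=104, γ_2=181 (in table at j=11).
x = i·n + j = 2·16 + 11 = 43.
Check: 119^43 ≡ 69 (mod 239).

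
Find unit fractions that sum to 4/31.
1/8 + 1/248

Greedy algorithm:
4/31: ceiling(31/4) = 8, use 1/8
1/248: ceiling(248/1) = 248, use 1/248
Result: 4/31 = 1/8 + 1/248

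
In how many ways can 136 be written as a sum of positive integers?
10015581680

p(n) counts ways to write n as a sum of positive integers (order ignored).
Euler's pentagonal recurrence: p(k) = p(k-1) + p(k-2) - p(k-5) - p(k-7) + p(k-12) + p(k-15) - ... (offsets j(3j∓1)/2, signs ++--, p(0)=1, p(<0)=0).
DP table for k = 0..135: p(0)=1, p(1)=1, p(2)=2, p(3)=3, p(4)=5, p(5)=7, p(6)=11, p(7)=15, p(8)=22, p(9)=30, p(10)=42, p(11)=56, p(12)=77, p(13)=101, p(14)=135, p(15)=176, p(16)=231, p(17)=297, p(18)=385, p(19)=490, p(20)=627, p(21)=792, p(22)=1002, p(23)=1255, p(24)=1575, p(25)=1958, p(26)=2436, p(27)=3010, p(28)=3718, p(29)=4565, p(30)=5604, p(31)=6842, p(32)=8349, p(33)=10143, p(34)=12310, p(35)=14883, p(36)=17977, p(37)=21637, p(38)=26015, p(39)=31185, p(40)=37338, p(41)=44583, p(42)=53174, p(43)=63261, p(44)=75175, p(45)=89134, p(46)=105558, p(47)=124754, p(48)=147273, p(49)=173525, p(50)=204226, p(51)=239943, p(52)=281589, p(53)=329931, p(54)=386155, p(55)=451276, p(56)=526823, p(57)=614154, p(58)=715220, p(59)=831820, p(60)=966467, p(61)=1121505, p(62)=1300156, p(63)=1505499, p(64)=1741630, p(65)=2012558, p(66)=2323520, p(67)=2679689, p(68)=3087735, p(69)=3554345, p(70)=4087968, p(71)=4697205, p(72)=5392783, p(73)=6185689, p(74)=7089500, p(75)=8118264, p(76)=9289091, p(77)=10619863, p(78)=12132164, p(79)=13848650, p(80)=15796476, p(81)=18004327, p(82)=20506255, p(83)=23338469, p(84)=26543660, p(85)=30167357, p(86)=34262962, p(87)=38887673, p(88)=44108109, p(89)=49995925, p(90)=56634173, p(91)=64112359, p(92)=72533807, p(93)=82010177, p(94)=92669720, p(95)=104651419, p(96)=118114304, p(97)=133230930, p(98)=150198136, p(99)=169229875, p(100)=190569292, p(101)=214481126, p(102)=241265379, p(103)=271248950, p(104)=304801365, p(105)=342325709, p(106)=384276336, p(107)=431149389, p(108)=483502844, p(109)=541946240, p(110)=607163746, p(111)=679903203, p(112)=761002156, p(113)=851376628, p(114)=952050665, p(115)=1064144451, p(116)=1188908248, p(117)=1327710076, p(118)=1482074143, p(119)=1653668665, p(120)=1844349560, p(121)=2056148051, p(122)=2291320912, p(123)=2552338241, p(124)=2841940500, p(125)=3163127352, p(126)=3519222692, p(127)=3913864295, p(128)=4351078600, p(129)=4835271870, p(130)=5371315400, p(131)=5964539504, p(132)=6620830889, p(133)=7346629512, p(134)=8149040695, p(135)=9035836076.
Final step: p(136) = p(135) + p(134) - p(131) - p(129) + p(124) + p(121) - p(114) - p(110) + p(101) + p(96) - p(85) - p(79) + p(66) + p(59) - p(44) - p(36) + p(19) + p(10)
= 9035836076 + 8149040695 - 5964539504 - 4835271870 + 2841940500 + 2056148051 - 952050665 - 607163746 + 214481126 + 118114304 - 30167357 - 13848650 + 2323520 + 831820 - 75175 - 17977 + 490 + 42
= 10015581680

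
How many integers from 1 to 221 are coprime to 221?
192

221 = 13 × 17
φ(n) = n × ∏(1 - 1/p) for each prime p dividing n
φ(221) = 221 × (1 - 1/13) × (1 - 1/17) = 192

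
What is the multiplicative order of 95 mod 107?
106

107 is prime, so ord(95) divides φ(107) = 106.
Divisors of 106: 1, 2, 53, 106.
Repeated squaring: 95^1 ≡ 95, 95^2 ≡ 37, 95^4 ≡ 85, 95^8 ≡ 56, 95^16 ≡ 33, 95^32 ≡ 19, 95^64 ≡ 40 (mod 107).
Test 95^d mod 107 for each divisor d in increasing order:
95^1 ≡ 95
95^2 ≡ 37
95^53 = 95^32·95^16·95^4·95^1 ≡ 106
95^106 = 95^64·95^32·95^8·95^2 ≡ 1  ← first divisor giving 1
The order is 106.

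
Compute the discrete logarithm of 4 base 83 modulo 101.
18

Baby-step giant-step with step n = ⌈√101⌉ = 11.
Baby steps 83^j mod 101 (j:value) for j=0..10: 0:1, 1:83, 2:21, 3:26, 4:37, 5:41, 6:70, 7:53, 8:56, 9:2, 10:65.
Giant-step multiplier: 83^(-11) ≡ 83^(100-11) = 83^89 ≡ 89 (mod 101).
Giant steps γ_i = 4·89^i mod 101: γ_0=4, γ_1=53 (in table at j=7).
x = i·n + j = 1·11 + 7 = 18.
Check: 83^18 ≡ 4 (mod 101).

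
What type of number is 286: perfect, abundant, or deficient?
deficient

Proper divisors of 286: sum = 1 + 2 + 11 + 13 + 22 + 26 + 143 = 218
Since 218 < 286, 286 is deficient.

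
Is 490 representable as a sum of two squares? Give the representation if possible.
7² + 21² (a=7, b=21)

Factorization: 490 = 2 × 5 × 7^2
By Fermat: n is sum of two squares iff every prime p ≡ 3 (mod 4) appears to even power.
All primes ≡ 3 (mod 4) appear to even power.
Search a = 0, 1, 2, … for 490 - a² a perfect square: first hit at a = 7: 490 - 49 = 441 = 21².
490 = 7² + 21² = 49 + 441 ✓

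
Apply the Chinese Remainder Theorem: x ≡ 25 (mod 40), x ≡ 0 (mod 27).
945

Using Chinese Remainder Theorem:
M = 40 × 27 = 1080
M1 = 27, M2 = 40
y1 = 27^(-1) mod 40 = 3
y2 = 40^(-1) mod 27 = 25
x = (25×27×3 + 0×40×25) mod 1080 = 945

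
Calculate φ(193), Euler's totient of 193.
192

193 = 193
φ(n) = n × ∏(1 - 1/p) for each prime p dividing n
φ(193) = 193 × (1 - 1/193) = 192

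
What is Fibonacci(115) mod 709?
2

Matrix identity: Q^n = [[F_(n+1), F_n], [F_n, F_(n-1)]] with Q = [[1,1],[1,0]].
n = 115 = 1110011₂. Square-and-multiply, entries mod 709:
Q^1 = [[1,1],[1,0]]
Q^3 = (Q^1)²·Q = [[3,2],[2,1]]
Q^7 = (Q^3)²·Q = [[21,13],[13,8]]
Q^14 = (Q^7)² = [[610,377],[377,233]]
Q^28 = (Q^14)² = [[204,179],[179,25]]
Q^57 = (Q^28)²·Q = [[499,630],[630,578]]
Q^115 = (Q^57)²·Q = [[708,2],[2,706]]
F_115 mod 709 = Q^115[0][1] = 2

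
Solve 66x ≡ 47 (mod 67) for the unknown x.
x ≡ 20 (mod 67)

gcd(66, 67) = 1, which divides 47, so solutions exist.
Find 66^(-1) mod 67 by the extended Euclidean algorithm:
67 = 1 × 66 + 1  ⟹  1 = (1)·67 + (-1)·66
So (-1)·66 ≡ 1 (mod 67), i.e. 66^(-1) ≡ -1 ≡ 66 (mod 67).
x ≡ 66 × 47 = 3102 ≡ 20 (mod 67).
Check: 66 × 20 = 1320 ≡ 47 (mod 67).
Unique solution: x ≡ 20 (mod 67)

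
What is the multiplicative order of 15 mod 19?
18

19 is prime, so ord(15) divides φ(19) = 18.
Divisors of 18: 1, 2, 3, 6, 9, 18.
Repeated squaring: 15^1 ≡ 15, 15^2 ≡ 16, 15^4 ≡ 9, 15^8 ≡ 5, 15^16 ≡ 6 (mod 19).
Test 15^d mod 19 for each divisor d in increasing order:
15^1 ≡ 15
15^2 ≡ 16
15^3 = 15^2·15^1 ≡ 12
15^6 = 15^4·15^2 ≡ 11
15^9 = 15^8·15^1 ≡ 18
15^18 = 15^16·15^2 ≡ 1  ← first divisor giving 1
The order is 18.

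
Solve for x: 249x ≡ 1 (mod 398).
203

gcd(249, 398) = 1, so the inverse exists.
Extended Euclidean algorithm on (398, 249):
398 = 1 × 249 + 149  ⟹  149 = (1)·398 + (-1)·249
249 = 1 × 149 + 100  ⟹  100 = (-1)·398 + (2)·249
149 = 1 × 100 + 49  ⟹  49 = (2)·398 + (-3)·249
100 = 2 × 49 + 2  ⟹  2 = (-5)·398 + (8)·249
49 = 24 × 2 + 1  ⟹  1 = (122)·398 + (-195)·249
So (-195)·249 ≡ 1 (mod 398), i.e. 249^(-1) ≡ -195 ≡ 203 (mod 398).
Check: 249 × 203 = 50547 ≡ 1 (mod 398)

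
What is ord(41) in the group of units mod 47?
46

47 is prime, so ord(41) divides φ(47) = 46.
Divisors of 46: 1, 2, 23, 46.
Repeated squaring: 41^1 ≡ 41, 41^2 ≡ 36, 41^4 ≡ 27, 41^8 ≡ 24, 41^16 ≡ 12, 41^32 ≡ 3 (mod 47).
Test 41^d mod 47 for each divisor d in increasing order:
41^1 ≡ 41
41^2 ≡ 36
41^23 = 41^16·41^4·41^2·41^1 ≡ 46
41^46 = 41^32·41^8·41^4·41^2 ≡ 1  ← first divisor giving 1
The order is 46.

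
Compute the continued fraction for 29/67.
[0; 2, 3, 4, 2]

Euclidean algorithm steps:
29 = 0 × 67 + 29
67 = 2 × 29 + 9
29 = 3 × 9 + 2
9 = 4 × 2 + 1
2 = 2 × 1 + 0
Continued fraction: [0; 2, 3, 4, 2]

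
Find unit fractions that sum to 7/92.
1/14 + 1/215 + 1/138460

Greedy algorithm:
7/92: ceiling(92/7) = 14, use 1/14
3/644: ceiling(644/3) = 215, use 1/215
1/138460: ceiling(138460/1) = 138460, use 1/138460
Result: 7/92 = 1/14 + 1/215 + 1/138460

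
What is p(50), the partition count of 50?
204226

p(n) counts ways to write n as a sum of positive integers (order ignored).
Euler's pentagonal recurrence: p(k) = p(k-1) + p(k-2) - p(k-5) - p(k-7) + p(k-12) + p(k-15) - ... (offsets j(3j∓1)/2, signs ++--, p(0)=1, p(<0)=0).
DP table for k = 0..49: p(0)=1, p(1)=1, p(2)=2, p(3)=3, p(4)=5, p(5)=7, p(6)=11, p(7)=15, p(8)=22, p(9)=30, p(10)=42, p(11)=56, p(12)=77, p(13)=101, p(14)=135, p(15)=176, p(16)=231, p(17)=297, p(18)=385, p(19)=490, p(20)=627, p(21)=792, p(22)=1002, p(23)=1255, p(24)=1575, p(25)=1958, p(26)=2436, p(27)=3010, p(28)=3718, p(29)=4565, p(30)=5604, p(31)=6842, p(32)=8349, p(33)=10143, p(34)=12310, p(35)=14883, p(36)=17977, p(37)=21637, p(38)=26015, p(39)=31185, p(40)=37338, p(41)=44583, p(42)=53174, p(43)=63261, p(44)=75175, p(45)=89134, p(46)=105558, p(47)=124754, p(48)=147273, p(49)=173525.
Final step: p(50) = p(49) + p(48) - p(45) - p(43) + p(38) + p(35) - p(28) - p(24) + p(15) + p(10)
= 173525 + 147273 - 89134 - 63261 + 26015 + 14883 - 3718 - 1575 + 176 + 42
= 204226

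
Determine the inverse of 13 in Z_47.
29

gcd(13, 47) = 1, so the inverse exists.
Extended Euclidean algorithm on (47, 13):
47 = 3 × 13 + 8  ⟹  8 = (1)·47 + (-3)·13
13 = 1 × 8 + 5  ⟹  5 = (-1)·47 + (4)·13
8 = 1 × 5 + 3  ⟹  3 = (2)·47 + (-7)·13
5 = 1 × 3 + 2  ⟹  2 = (-3)·47 + (11)·13
3 = 1 × 2 + 1  ⟹  1 = (5)·47 + (-18)·13
So (-18)·13 ≡ 1 (mod 47), i.e. 13^(-1) ≡ -18 ≡ 29 (mod 47).
Check: 13 × 29 = 377 ≡ 1 (mod 47)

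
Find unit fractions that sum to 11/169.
1/16 + 1/387 + 1/209290 + 1/109505550960

Greedy algorithm:
11/169: ceiling(169/11) = 16, use 1/16
7/2704: ceiling(2704/7) = 387, use 1/387
5/1046448: ceiling(1046448/5) = 209290, use 1/209290
1/109505550960: ceiling(109505550960/1) = 109505550960, use 1/109505550960
Result: 11/169 = 1/16 + 1/387 + 1/209290 + 1/109505550960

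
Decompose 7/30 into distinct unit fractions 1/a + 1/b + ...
1/5 + 1/30

Greedy algorithm:
7/30: ceiling(30/7) = 5, use 1/5
1/30: ceiling(30/1) = 30, use 1/30
Result: 7/30 = 1/5 + 1/30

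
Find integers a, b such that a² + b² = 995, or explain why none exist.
Not possible

Factorization: 995 = 5 × 199
By Fermat: n is sum of two squares iff every prime p ≡ 3 (mod 4) appears to even power.
Prime(s) ≡ 3 (mod 4) with odd exponent: [(199, 1)]
Therefore 995 cannot be expressed as a² + b².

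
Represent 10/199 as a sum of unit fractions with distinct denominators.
1/20 + 1/3980

Greedy algorithm:
10/199: ceiling(199/10) = 20, use 1/20
1/3980: ceiling(3980/1) = 3980, use 1/3980
Result: 10/199 = 1/20 + 1/3980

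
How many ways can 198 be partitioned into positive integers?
3345365983698

p(n) counts ways to write n as a sum of positive integers (order ignored).
Euler's pentagonal recurrence: p(k) = p(k-1) + p(k-2) - p(k-5) - p(k-7) + p(k-12) + p(k-15) - ... (offsets j(3j∓1)/2, signs ++--, p(0)=1, p(<0)=0).
DP table for k = 0..197: p(0)=1, p(1)=1, p(2)=2, p(3)=3, p(4)=5, p(5)=7, p(6)=11, p(7)=15, p(8)=22, p(9)=30, p(10)=42, p(11)=56, p(12)=77, p(13)=101, p(14)=135, p(15)=176, p(16)=231, p(17)=297, p(18)=385, p(19)=490, p(20)=627, p(21)=792, p(22)=1002, p(23)=1255, p(24)=1575, p(25)=1958, p(26)=2436, p(27)=3010, p(28)=3718, p(29)=4565, p(30)=5604, p(31)=6842, p(32)=8349, p(33)=10143, p(34)=12310, p(35)=14883, p(36)=17977, p(37)=21637, p(38)=26015, p(39)=31185, p(40)=37338, p(41)=44583, p(42)=53174, p(43)=63261, p(44)=75175, p(45)=89134, p(46)=105558, p(47)=124754, p(48)=147273, p(49)=173525, p(50)=204226, p(51)=239943, p(52)=281589, p(53)=329931, p(54)=386155, p(55)=451276, p(56)=526823, p(57)=614154, p(58)=715220, p(59)=831820, p(60)=966467, p(61)=1121505, p(62)=1300156, p(63)=1505499, p(64)=1741630, p(65)=2012558, p(66)=2323520, p(67)=2679689, p(68)=3087735, p(69)=3554345, p(70)=4087968, p(71)=4697205, p(72)=5392783, p(73)=6185689, p(74)=7089500, p(75)=8118264, p(76)=9289091, p(77)=10619863, p(78)=12132164, p(79)=13848650, p(80)=15796476, p(81)=18004327, p(82)=20506255, p(83)=23338469, p(84)=26543660, p(85)=30167357, p(86)=34262962, p(87)=38887673, p(88)=44108109, p(89)=49995925, p(90)=56634173, p(91)=64112359, p(92)=72533807, p(93)=82010177, p(94)=92669720, p(95)=104651419, p(96)=118114304, p(97)=133230930, p(98)=150198136, p(99)=169229875, p(100)=190569292, p(101)=214481126, p(102)=241265379, p(103)=271248950, p(104)=304801365, p(105)=342325709, p(106)=384276336, p(107)=431149389, p(108)=483502844, p(109)=541946240, p(110)=607163746, p(111)=679903203, p(112)=761002156, p(113)=851376628, p(114)=952050665, p(115)=1064144451, p(116)=1188908248, p(117)=1327710076, p(118)=1482074143, p(119)=1653668665, p(120)=1844349560, p(121)=2056148051, p(122)=2291320912, p(123)=2552338241, p(124)=2841940500, p(125)=3163127352, p(126)=3519222692, p(127)=3913864295, p(128)=4351078600, p(129)=4835271870, p(130)=5371315400, p(131)=5964539504, p(132)=6620830889, p(133)=7346629512, p(134)=8149040695, p(135)=9035836076, p(136)=10015581680, p(137)=11097645016, p(138)=12292341831, p(139)=13610949895, p(140)=15065878135, p(141)=16670689208, p(142)=18440293320, p(143)=20390982757, p(144)=22540654445, p(145)=24908858009, p(146)=27517052599, p(147)=30388671978, p(148)=33549419497, p(149)=37027355200, p(150)=40853235313, p(151)=45060624582, p(152)=49686288421, p(153)=54770336324, p(154)=60356673280, p(155)=66493182097, p(156)=73232243759, p(157)=80630964769, p(158)=88751778802, p(159)=97662728555, p(160)=107438159466, p(161)=118159068427, p(162)=129913904637, p(163)=142798995930, p(164)=156919475295, p(165)=172389800255, p(166)=189334822579, p(167)=207890420102, p(168)=228204732751, p(169)=250438925115, p(170)=274768617130, p(171)=301384802048, p(172)=330495499613, p(173)=362326859895, p(174)=397125074750, p(175)=435157697830, p(176)=476715857290, p(177)=522115831195, p(178)=571701605655, p(179)=625846753120, p(180)=684957390936, p(181)=749474411781, p(182)=819876908323, p(183)=896684817527, p(184)=980462880430, p(185)=1071823774337, p(186)=1171432692373, p(187)=1280011042268, p(188)=1398341745571, p(189)=1527273599625, p(190)=1667727404093, p(191)=1820701100652, p(192)=1987276856363, p(193)=2168627105469, p(194)=2366022741845, p(195)=2580840212973, p(196)=2814570987591, p(197)=3068829878530.
Final step: p(198) = p(197) + p(196) - p(193) - p(191) + p(186) + p(183) - p(176) - p(172) + p(163) + p(158) - p(147) - p(141) + p(128) + p(121) - p(106) - p(98) + p(81) + p(72) - p(53) - p(43) + p(22) + p(11)
= 3068829878530 + 2814570987591 - 2168627105469 - 1820701100652 + 1171432692373 + 896684817527 - 476715857290 - 330495499613 + 142798995930 + 88751778802 - 30388671978 - 16670689208 + 4351078600 + 2056148051 - 384276336 - 150198136 + 18004327 + 5392783 - 329931 - 63261 + 1002 + 56
= 3345365983698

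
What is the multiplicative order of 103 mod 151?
75

151 is prime, so ord(103) divides φ(151) = 150.
Divisors of 150: 1, 2, 3, 5, 6, 10, 15, 25, 30, 50, 75, 150.
Repeated squaring: 103^1 ≡ 103, 103^2 ≡ 39, 103^4 ≡ 11, 103^8 ≡ 121, 103^16 ≡ 145, 103^32 ≡ 36, 103^64 ≡ 88, 103^128 ≡ 43 (mod 151).
Test 103^d mod 151 for each divisor d in increasing order:
103^1 ≡ 103
103^2 ≡ 39
103^3 = 103^2·103^1 ≡ 91
103^5 = 103^4·103^1 ≡ 76
103^6 = 103^4·103^2 ≡ 127
103^10 = 103^8·103^2 ≡ 38
103^15 = 103^8·103^4·103^2·103^1 ≡ 19
103^25 = 103^16·103^8·103^1 ≡ 118
103^30 = 103^16·103^8·103^4·103^2 ≡ 59
103^50 = 103^32·103^16·103^2 ≡ 32
103^75 = 103^64·103^8·103^2·103^1 ≡ 1  ← first divisor giving 1
The order is 75.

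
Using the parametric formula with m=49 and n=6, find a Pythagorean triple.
(2365, 588, 2437)

Euclid's formula: a = m² - n², b = 2mn, c = m² + n²
m = 49, n = 6
a = 49² - 6² = 2401 - 36 = 2365
b = 2 × 49 × 6 = 588
c = 49² + 6² = 2401 + 36 = 2437
Verification: 2365² + 588² = 5593225 + 345744 = 5938969 = 2437² ✓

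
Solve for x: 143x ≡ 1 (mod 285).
2

gcd(143, 285) = 1, so the inverse exists.
Extended Euclidean algorithm on (285, 143):
285 = 1 × 143 + 142  ⟹  142 = (1)·285 + (-1)·143
143 = 1 × 142 + 1  ⟹  1 = (-1)·285 + (2)·143
So (2)·143 ≡ 1 (mod 285), i.e. 143^(-1) ≡ 2 (mod 285).
Check: 143 × 2 = 286 ≡ 1 (mod 285)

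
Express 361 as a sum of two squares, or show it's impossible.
0² + 19² (a=0, b=19)

Factorization: 361 = 19^2
By Fermat: n is sum of two squares iff every prime p ≡ 3 (mod 4) appears to even power.
All primes ≡ 3 (mod 4) appear to even power.
Search a = 0, 1, 2, … for 361 - a² a perfect square: first hit at a = 0: 361 - 0 = 361 = 19².
361 = 0² + 19² = 0 + 361 ✓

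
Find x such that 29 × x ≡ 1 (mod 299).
165

gcd(29, 299) = 1, so the inverse exists.
Extended Euclidean algorithm on (299, 29):
299 = 10 × 29 + 9  ⟹  9 = (1)·299 + (-10)·29
29 = 3 × 9 + 2  ⟹  2 = (-3)·299 + (31)·29
9 = 4 × 2 + 1  ⟹  1 = (13)·299 + (-134)·29
So (-134)·29 ≡ 1 (mod 299), i.e. 29^(-1) ≡ -134 ≡ 165 (mod 299).
Check: 29 × 165 = 4785 ≡ 1 (mod 299)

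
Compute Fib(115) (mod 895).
600

Matrix identity: Q^n = [[F_(n+1), F_n], [F_n, F_(n-1)]] with Q = [[1,1],[1,0]].
n = 115 = 1110011₂. Square-and-multiply, entries mod 895:
Q^1 = [[1,1],[1,0]]
Q^3 = (Q^1)²·Q = [[3,2],[2,1]]
Q^7 = (Q^3)²·Q = [[21,13],[13,8]]
Q^14 = (Q^7)² = [[610,377],[377,233]]
Q^28 = (Q^14)² = [[499,86],[86,413]]
Q^57 = (Q^28)²·Q = [[99,427],[427,567]]
Q^115 = (Q^57)²·Q = [[372,600],[600,667]]
F_115 mod 895 = Q^115[0][1] = 600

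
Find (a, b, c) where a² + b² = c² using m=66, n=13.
(4187, 1716, 4525)

Euclid's formula: a = m² - n², b = 2mn, c = m² + n²
m = 66, n = 13
a = 66² - 13² = 4356 - 169 = 4187
b = 2 × 66 × 13 = 1716
c = 66² + 13² = 4356 + 169 = 4525
Verification: 4187² + 1716² = 17530969 + 2944656 = 20475625 = 4525² ✓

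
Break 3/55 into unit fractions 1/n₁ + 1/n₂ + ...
1/19 + 1/523 + 1/546535

Greedy algorithm:
3/55: ceiling(55/3) = 19, use 1/19
2/1045: ceiling(1045/2) = 523, use 1/523
1/546535: ceiling(546535/1) = 546535, use 1/546535
Result: 3/55 = 1/19 + 1/523 + 1/546535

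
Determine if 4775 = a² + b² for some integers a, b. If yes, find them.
Not possible

Factorization: 4775 = 5^2 × 191
By Fermat: n is sum of two squares iff every prime p ≡ 3 (mod 4) appears to even power.
Prime(s) ≡ 3 (mod 4) with odd exponent: [(191, 1)]
Therefore 4775 cannot be expressed as a² + b².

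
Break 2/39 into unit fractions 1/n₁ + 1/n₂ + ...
1/20 + 1/780

Greedy algorithm:
2/39: ceiling(39/2) = 20, use 1/20
1/780: ceiling(780/1) = 780, use 1/780
Result: 2/39 = 1/20 + 1/780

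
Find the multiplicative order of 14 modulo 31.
15

31 is prime, so ord(14) divides φ(31) = 30.
Divisors of 30: 1, 2, 3, 5, 6, 10, 15, 30.
Repeated squaring: 14^1 ≡ 14, 14^2 ≡ 10, 14^4 ≡ 7, 14^8 ≡ 18, 14^16 ≡ 14 (mod 31).
Test 14^d mod 31 for each divisor d in increasing order:
14^1 ≡ 14
14^2 ≡ 10
14^3 = 14^2·14^1 ≡ 16
14^5 = 14^4·14^1 ≡ 5
14^6 = 14^4·14^2 ≡ 8
14^10 = 14^8·14^2 ≡ 25
14^15 = 14^8·14^4·14^2·14^1 ≡ 1  ← first divisor giving 1
The order is 15.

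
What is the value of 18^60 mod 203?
141

Repeated squaring. Binary of 60 = 111100.
18^1 ≡ 18 (mod 203); 18^2 ≡ 121 (mod 203); 18^4 ≡ 25 (mod 203); 18^8 ≡ 16 (mod 203); 18^16 ≡ 53 (mod 203); 18^32 ≡ 170 (mod 203)
18^60 = 18^4 × 18^8 × 18^16 × 18^32 ≡ 141 (mod 203)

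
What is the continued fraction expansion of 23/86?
[0; 3, 1, 2, 1, 5]

Euclidean algorithm steps:
23 = 0 × 86 + 23
86 = 3 × 23 + 17
23 = 1 × 17 + 6
17 = 2 × 6 + 5
6 = 1 × 5 + 1
5 = 5 × 1 + 0
Continued fraction: [0; 3, 1, 2, 1, 5]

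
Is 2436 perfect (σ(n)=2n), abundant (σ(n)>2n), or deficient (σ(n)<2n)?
abundant

Proper divisors of 2436: sum = 1 + 2 + 3 + 4 + 6 + 7 + 12 + 14 + ... + 406 + 609 + 812 + 1218 (23 divisors) = 4284
Since 4284 > 2436, 2436 is abundant.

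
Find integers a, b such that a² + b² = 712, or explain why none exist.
6² + 26² (a=6, b=26)

Factorization: 712 = 2^3 × 89
By Fermat: n is sum of two squares iff every prime p ≡ 3 (mod 4) appears to even power.
All primes ≡ 3 (mod 4) appear to even power.
Search a = 0, 1, 2, … for 712 - a² a perfect square: first hit at a = 6: 712 - 36 = 676 = 26².
712 = 6² + 26² = 36 + 676 ✓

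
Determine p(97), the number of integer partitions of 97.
133230930

p(n) counts ways to write n as a sum of positive integers (order ignored).
Euler's pentagonal recurrence: p(k) = p(k-1) + p(k-2) - p(k-5) - p(k-7) + p(k-12) + p(k-15) - ... (offsets j(3j∓1)/2, signs ++--, p(0)=1, p(<0)=0).
DP table for k = 0..96: p(0)=1, p(1)=1, p(2)=2, p(3)=3, p(4)=5, p(5)=7, p(6)=11, p(7)=15, p(8)=22, p(9)=30, p(10)=42, p(11)=56, p(12)=77, p(13)=101, p(14)=135, p(15)=176, p(16)=231, p(17)=297, p(18)=385, p(19)=490, p(20)=627, p(21)=792, p(22)=1002, p(23)=1255, p(24)=1575, p(25)=1958, p(26)=2436, p(27)=3010, p(28)=3718, p(29)=4565, p(30)=5604, p(31)=6842, p(32)=8349, p(33)=10143, p(34)=12310, p(35)=14883, p(36)=17977, p(37)=21637, p(38)=26015, p(39)=31185, p(40)=37338, p(41)=44583, p(42)=53174, p(43)=63261, p(44)=75175, p(45)=89134, p(46)=105558, p(47)=124754, p(48)=147273, p(49)=173525, p(50)=204226, p(51)=239943, p(52)=281589, p(53)=329931, p(54)=386155, p(55)=451276, p(56)=526823, p(57)=614154, p(58)=715220, p(59)=831820, p(60)=966467, p(61)=1121505, p(62)=1300156, p(63)=1505499, p(64)=1741630, p(65)=2012558, p(66)=2323520, p(67)=2679689, p(68)=3087735, p(69)=3554345, p(70)=4087968, p(71)=4697205, p(72)=5392783, p(73)=6185689, p(74)=7089500, p(75)=8118264, p(76)=9289091, p(77)=10619863, p(78)=12132164, p(79)=13848650, p(80)=15796476, p(81)=18004327, p(82)=20506255, p(83)=23338469, p(84)=26543660, p(85)=30167357, p(86)=34262962, p(87)=38887673, p(88)=44108109, p(89)=49995925, p(90)=56634173, p(91)=64112359, p(92)=72533807, p(93)=82010177, p(94)=92669720, p(95)=104651419, p(96)=118114304.
Final step: p(97) = p(96) + p(95) - p(92) - p(90) + p(85) + p(82) - p(75) - p(71) + p(62) + p(57) - p(46) - p(40) + p(27) + p(20) - p(5)
= 118114304 + 104651419 - 72533807 - 56634173 + 30167357 + 20506255 - 8118264 - 4697205 + 1300156 + 614154 - 105558 - 37338 + 3010 + 627 - 7
= 133230930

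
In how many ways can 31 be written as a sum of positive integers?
6842

p(n) counts ways to write n as a sum of positive integers (order ignored).
Euler's pentagonal recurrence: p(k) = p(k-1) + p(k-2) - p(k-5) - p(k-7) + p(k-12) + p(k-15) - ... (offsets j(3j∓1)/2, signs ++--, p(0)=1, p(<0)=0).
DP table for k = 0..30: p(0)=1, p(1)=1, p(2)=2, p(3)=3, p(4)=5, p(5)=7, p(6)=11, p(7)=15, p(8)=22, p(9)=30, p(10)=42, p(11)=56, p(12)=77, p(13)=101, p(14)=135, p(15)=176, p(16)=231, p(17)=297, p(18)=385, p(19)=490, p(20)=627, p(21)=792, p(22)=1002, p(23)=1255, p(24)=1575, p(25)=1958, p(26)=2436, p(27)=3010, p(28)=3718, p(29)=4565, p(30)=5604.
Final step: p(31) = p(30) + p(29) - p(26) - p(24) + p(19) + p(16) - p(9) - p(5)
= 5604 + 4565 - 2436 - 1575 + 490 + 231 - 30 - 7
= 6842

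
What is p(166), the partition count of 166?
189334822579

p(n) counts ways to write n as a sum of positive integers (order ignored).
Euler's pentagonal recurrence: p(k) = p(k-1) + p(k-2) - p(k-5) - p(k-7) + p(k-12) + p(k-15) - ... (offsets j(3j∓1)/2, signs ++--, p(0)=1, p(<0)=0).
DP table for k = 0..165: p(0)=1, p(1)=1, p(2)=2, p(3)=3, p(4)=5, p(5)=7, p(6)=11, p(7)=15, p(8)=22, p(9)=30, p(10)=42, p(11)=56, p(12)=77, p(13)=101, p(14)=135, p(15)=176, p(16)=231, p(17)=297, p(18)=385, p(19)=490, p(20)=627, p(21)=792, p(22)=1002, p(23)=1255, p(24)=1575, p(25)=1958, p(26)=2436, p(27)=3010, p(28)=3718, p(29)=4565, p(30)=5604, p(31)=6842, p(32)=8349, p(33)=10143, p(34)=12310, p(35)=14883, p(36)=17977, p(37)=21637, p(38)=26015, p(39)=31185, p(40)=37338, p(41)=44583, p(42)=53174, p(43)=63261, p(44)=75175, p(45)=89134, p(46)=105558, p(47)=124754, p(48)=147273, p(49)=173525, p(50)=204226, p(51)=239943, p(52)=281589, p(53)=329931, p(54)=386155, p(55)=451276, p(56)=526823, p(57)=614154, p(58)=715220, p(59)=831820, p(60)=966467, p(61)=1121505, p(62)=1300156, p(63)=1505499, p(64)=1741630, p(65)=2012558, p(66)=2323520, p(67)=2679689, p(68)=3087735, p(69)=3554345, p(70)=4087968, p(71)=4697205, p(72)=5392783, p(73)=6185689, p(74)=7089500, p(75)=8118264, p(76)=9289091, p(77)=10619863, p(78)=12132164, p(79)=13848650, p(80)=15796476, p(81)=18004327, p(82)=20506255, p(83)=23338469, p(84)=26543660, p(85)=30167357, p(86)=34262962, p(87)=38887673, p(88)=44108109, p(89)=49995925, p(90)=56634173, p(91)=64112359, p(92)=72533807, p(93)=82010177, p(94)=92669720, p(95)=104651419, p(96)=118114304, p(97)=133230930, p(98)=150198136, p(99)=169229875, p(100)=190569292, p(101)=214481126, p(102)=241265379, p(103)=271248950, p(104)=304801365, p(105)=342325709, p(106)=384276336, p(107)=431149389, p(108)=483502844, p(109)=541946240, p(110)=607163746, p(111)=679903203, p(112)=761002156, p(113)=851376628, p(114)=952050665, p(115)=1064144451, p(116)=1188908248, p(117)=1327710076, p(118)=1482074143, p(119)=1653668665, p(120)=1844349560, p(121)=2056148051, p(122)=2291320912, p(123)=2552338241, p(124)=2841940500, p(125)=3163127352, p(126)=3519222692, p(127)=3913864295, p(128)=4351078600, p(129)=4835271870, p(130)=5371315400, p(131)=5964539504, p(132)=6620830889, p(133)=7346629512, p(134)=8149040695, p(135)=9035836076, p(136)=10015581680, p(137)=11097645016, p(138)=12292341831, p(139)=13610949895, p(140)=15065878135, p(141)=16670689208, p(142)=18440293320, p(143)=20390982757, p(144)=22540654445, p(145)=24908858009, p(146)=27517052599, p(147)=30388671978, p(148)=33549419497, p(149)=37027355200, p(150)=40853235313, p(151)=45060624582, p(152)=49686288421, p(153)=54770336324, p(154)=60356673280, p(155)=66493182097, p(156)=73232243759, p(157)=80630964769, p(158)=88751778802, p(159)=97662728555, p(160)=107438159466, p(161)=118159068427, p(162)=129913904637, p(163)=142798995930, p(164)=156919475295, p(165)=172389800255.
Final step: p(166) = p(165) + p(164) - p(161) - p(159) + p(154) + p(151) - p(144) - p(140) + p(131) + p(126) - p(115) - p(109) + p(96) + p(89) - p(74) - p(66) + p(49) + p(40) - p(21) - p(11)
= 172389800255 + 156919475295 - 118159068427 - 97662728555 + 60356673280 + 45060624582 - 22540654445 - 15065878135 + 5964539504 + 3519222692 - 1064144451 - 541946240 + 118114304 + 49995925 - 7089500 - 2323520 + 173525 + 37338 - 792 - 56
= 189334822579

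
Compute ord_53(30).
4

53 is prime, so ord(30) divides φ(53) = 52.
Divisors of 52: 1, 2, 4, 13, 26, 52.
Repeated squaring: 30^1 ≡ 30, 30^2 ≡ 52, 30^4 ≡ 1, 30^8 ≡ 1, 30^16 ≡ 1, 30^32 ≡ 1 (mod 53).
Test 30^d mod 53 for each divisor d in increasing order:
30^1 ≡ 30
30^2 ≡ 52
30^4 ≡ 1  ← first divisor giving 1
The order is 4.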